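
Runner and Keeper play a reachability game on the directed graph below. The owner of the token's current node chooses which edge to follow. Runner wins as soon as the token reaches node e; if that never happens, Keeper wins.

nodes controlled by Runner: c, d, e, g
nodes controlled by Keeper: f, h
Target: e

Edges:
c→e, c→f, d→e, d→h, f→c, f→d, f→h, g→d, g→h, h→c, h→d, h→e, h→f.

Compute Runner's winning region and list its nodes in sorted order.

A0 = {e}
A1: add {c, d} — c (Runner) has c→e; d (Runner) has d→e.
A2: add {g} — g (Runner) has g→d.
A3 = A2; e.g. f (Keeper) can still go to h. Fixed point.
Runner's winning region = {c, d, e, g}.

c, d, e, g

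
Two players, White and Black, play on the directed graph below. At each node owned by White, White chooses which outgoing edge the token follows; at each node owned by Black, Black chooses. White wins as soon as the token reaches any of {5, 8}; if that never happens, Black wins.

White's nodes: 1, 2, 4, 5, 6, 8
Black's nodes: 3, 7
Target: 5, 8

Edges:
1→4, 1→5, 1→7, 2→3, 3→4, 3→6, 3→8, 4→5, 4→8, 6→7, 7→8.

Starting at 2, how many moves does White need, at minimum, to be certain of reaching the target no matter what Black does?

4

A0 = {5, 8}
A1: add {1, 4, 7} — 1 (White) has 1→5; 4 (White) has 4→5; 7 (Black): all of {8} already in.
A2: add {6} — 6 (White) has 6→7.
A3: add {3} — 3 (Black): all of {4, 6, 8} already in.
A4: add {2} — 2 (White) has 2→3.
A4 = all vertices. Fixed point.
2 enters the attractor at level 4, so White can force the target in 4 moves from there.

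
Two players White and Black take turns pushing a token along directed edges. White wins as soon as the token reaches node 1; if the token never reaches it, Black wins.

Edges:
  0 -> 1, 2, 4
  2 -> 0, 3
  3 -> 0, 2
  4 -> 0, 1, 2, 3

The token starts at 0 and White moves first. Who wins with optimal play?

Track states (vertex, player-to-move).
A0 = {(1,White), (1,Black)}
A1: add {(0,White), (4,White)}.
(0,White) ∈ A1 ⇒ White forces the target.

White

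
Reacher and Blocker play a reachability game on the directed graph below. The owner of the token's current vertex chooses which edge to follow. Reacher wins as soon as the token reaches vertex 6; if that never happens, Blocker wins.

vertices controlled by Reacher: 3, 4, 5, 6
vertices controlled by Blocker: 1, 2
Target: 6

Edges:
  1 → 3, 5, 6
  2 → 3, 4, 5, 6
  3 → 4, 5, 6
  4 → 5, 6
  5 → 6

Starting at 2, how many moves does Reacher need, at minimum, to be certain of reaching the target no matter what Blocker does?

A0 = {6}
A1: add {3, 4, 5} — 3 (Reacher) has 3→6; 4 (Reacher) has 4→6; 5 (Reacher) has 5→6.
A2: add {1, 2} — 1 (Blocker): all of {3, 5, 6} already in; 2 (Blocker): all of {3, 4, 5, 6} already in.
A2 = all vertices. Fixed point.
2 enters the attractor at level 2, so Reacher can force the target in 2 moves from there.

2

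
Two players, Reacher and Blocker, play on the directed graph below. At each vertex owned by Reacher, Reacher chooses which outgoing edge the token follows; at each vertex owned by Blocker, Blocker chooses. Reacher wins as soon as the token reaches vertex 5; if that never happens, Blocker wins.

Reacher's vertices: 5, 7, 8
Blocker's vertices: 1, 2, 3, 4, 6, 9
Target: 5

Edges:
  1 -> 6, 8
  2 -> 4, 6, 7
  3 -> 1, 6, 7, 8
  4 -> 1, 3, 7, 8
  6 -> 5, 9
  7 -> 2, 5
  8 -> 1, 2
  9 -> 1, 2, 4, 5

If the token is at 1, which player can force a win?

Blocker

A0 = {5}
A1: add {7} — 7 (Reacher) has 7→5.
A2 = A1; e.g. 1 (Blocker) can still go to 6. Fixed point.
1 never enters the attractor, so Blocker can avoid the target forever.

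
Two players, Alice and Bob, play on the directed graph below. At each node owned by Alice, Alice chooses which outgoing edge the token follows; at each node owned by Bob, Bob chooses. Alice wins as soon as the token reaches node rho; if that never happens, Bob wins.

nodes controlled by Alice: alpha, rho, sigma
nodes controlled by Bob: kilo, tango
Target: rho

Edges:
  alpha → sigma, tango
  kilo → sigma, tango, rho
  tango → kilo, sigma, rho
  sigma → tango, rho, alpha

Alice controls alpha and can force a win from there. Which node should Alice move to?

A0 = {rho}
A1: add {sigma} — sigma (Alice) has sigma→rho.
A2: add {alpha} — alpha (Alice) has alpha→sigma.
A3 = A2; e.g. kilo (Bob) can still go to tango. Fixed point.
From alpha, successor sigma is in the attractor (rank 1); the other successor tango is not.

sigma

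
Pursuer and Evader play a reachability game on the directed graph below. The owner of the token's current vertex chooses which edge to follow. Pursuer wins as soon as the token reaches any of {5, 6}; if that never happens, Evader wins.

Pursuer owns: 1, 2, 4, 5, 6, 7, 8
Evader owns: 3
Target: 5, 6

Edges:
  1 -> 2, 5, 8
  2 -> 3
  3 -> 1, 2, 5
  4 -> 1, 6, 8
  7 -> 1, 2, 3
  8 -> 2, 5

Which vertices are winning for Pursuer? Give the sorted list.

A0 = {5, 6}
A1: add {1, 4, 8} — 1 (Pursuer) has 1→5; 4 (Pursuer) has 4→6; 8 (Pursuer) has 8→5.
A2: add {7} — 7 (Pursuer) has 7→1.
A3 = A2; e.g. 2 (Pursuer) has no edge into A2. Fixed point.
Pursuer's winning region = {1, 4, 5, 6, 7, 8}.

1, 4, 5, 6, 7, 8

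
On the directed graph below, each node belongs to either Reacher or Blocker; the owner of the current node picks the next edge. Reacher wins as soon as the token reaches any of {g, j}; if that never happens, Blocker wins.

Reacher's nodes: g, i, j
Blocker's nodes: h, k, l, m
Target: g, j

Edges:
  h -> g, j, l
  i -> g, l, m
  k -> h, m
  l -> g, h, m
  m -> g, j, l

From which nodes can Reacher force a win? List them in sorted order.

g, i, j

A0 = {g, j}
A1: add {i} — i (Reacher) has i→g.
A2 = A1; e.g. h (Blocker) can still go to l. Fixed point.
Reacher's winning region = {g, i, j}.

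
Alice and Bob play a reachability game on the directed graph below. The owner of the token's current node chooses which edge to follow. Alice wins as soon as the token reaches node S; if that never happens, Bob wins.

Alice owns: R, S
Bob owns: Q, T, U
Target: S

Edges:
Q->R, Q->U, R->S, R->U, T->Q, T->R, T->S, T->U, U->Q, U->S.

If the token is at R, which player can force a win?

Alice

A0 = {S}
A1: add {R} — R (Alice) has R→S.
A2 = A1; e.g. Q (Bob) can still go to U. Fixed point.
R ∈ A1, so Alice can force the target.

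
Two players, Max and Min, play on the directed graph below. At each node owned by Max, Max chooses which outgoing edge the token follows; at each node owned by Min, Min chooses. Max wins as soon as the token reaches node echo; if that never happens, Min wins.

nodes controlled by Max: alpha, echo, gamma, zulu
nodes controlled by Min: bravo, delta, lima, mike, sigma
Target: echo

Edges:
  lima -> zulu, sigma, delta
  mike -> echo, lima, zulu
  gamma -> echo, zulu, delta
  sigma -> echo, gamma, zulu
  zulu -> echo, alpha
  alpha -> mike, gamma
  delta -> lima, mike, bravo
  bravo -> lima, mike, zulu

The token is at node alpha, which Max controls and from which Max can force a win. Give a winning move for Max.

gamma

A0 = {echo}
A1: add {gamma, zulu} — gamma (Max) has gamma→echo; zulu (Max) has zulu→echo.
A2: add {alpha, sigma} — sigma (Min): all of {echo, gamma, zulu} already in; alpha (Max) has alpha→gamma.
A3 = A2; e.g. lima (Min) can still go to delta. Fixed point.
From alpha, successor gamma is in the attractor (rank 1); the other successor mike is not.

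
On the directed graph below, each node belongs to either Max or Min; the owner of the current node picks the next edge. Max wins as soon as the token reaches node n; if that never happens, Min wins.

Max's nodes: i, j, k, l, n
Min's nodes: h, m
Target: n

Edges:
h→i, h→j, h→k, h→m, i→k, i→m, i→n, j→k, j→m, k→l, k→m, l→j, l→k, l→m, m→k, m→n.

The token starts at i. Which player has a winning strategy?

Max

A0 = {n}
A1: add {i} — i (Max) has i→n.
A2 = A1; e.g. h (Min) can still go to j. Fixed point.
i ∈ A1, so Max can force the target.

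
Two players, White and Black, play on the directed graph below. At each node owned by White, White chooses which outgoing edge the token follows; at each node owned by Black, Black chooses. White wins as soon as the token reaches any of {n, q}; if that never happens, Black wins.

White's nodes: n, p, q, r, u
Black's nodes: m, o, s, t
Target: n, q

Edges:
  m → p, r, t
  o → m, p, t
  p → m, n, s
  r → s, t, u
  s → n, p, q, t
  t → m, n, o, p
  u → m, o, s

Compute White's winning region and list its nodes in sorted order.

n, p, q

A0 = {n, q}
A1: add {p} — p (White) has p→n.
A2 = A1; e.g. m (Black) can still go to r. Fixed point.
White's winning region = {n, p, q}.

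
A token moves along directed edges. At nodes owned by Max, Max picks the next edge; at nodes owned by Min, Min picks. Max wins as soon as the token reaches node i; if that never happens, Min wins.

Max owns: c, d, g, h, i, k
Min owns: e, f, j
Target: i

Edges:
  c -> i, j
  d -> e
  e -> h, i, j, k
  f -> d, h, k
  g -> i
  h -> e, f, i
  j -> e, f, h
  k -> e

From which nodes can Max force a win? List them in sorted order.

c, g, h, i

A0 = {i}
A1: add {c, g, h} — c (Max) has c→i; g (Max) has g→i; h (Max) has h→i.
A2 = A1; e.g. d (Max) has no edge into A1. Fixed point.
Max's winning region = {c, g, h, i}.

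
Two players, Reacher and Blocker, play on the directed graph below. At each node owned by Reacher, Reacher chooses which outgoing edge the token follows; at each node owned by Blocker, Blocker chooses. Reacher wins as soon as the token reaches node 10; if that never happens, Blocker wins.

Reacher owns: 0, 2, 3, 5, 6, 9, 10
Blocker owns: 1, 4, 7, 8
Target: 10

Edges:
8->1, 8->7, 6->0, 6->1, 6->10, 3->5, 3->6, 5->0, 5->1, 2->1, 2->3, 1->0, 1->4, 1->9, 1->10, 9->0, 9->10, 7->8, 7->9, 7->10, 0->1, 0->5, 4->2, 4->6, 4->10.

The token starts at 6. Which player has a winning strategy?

A0 = {10}
A1: add {6, 9} — 6 (Reacher) has 6→10; 9 (Reacher) has 9→10.
6 ∈ A1, so Reacher can force the target.

Reacher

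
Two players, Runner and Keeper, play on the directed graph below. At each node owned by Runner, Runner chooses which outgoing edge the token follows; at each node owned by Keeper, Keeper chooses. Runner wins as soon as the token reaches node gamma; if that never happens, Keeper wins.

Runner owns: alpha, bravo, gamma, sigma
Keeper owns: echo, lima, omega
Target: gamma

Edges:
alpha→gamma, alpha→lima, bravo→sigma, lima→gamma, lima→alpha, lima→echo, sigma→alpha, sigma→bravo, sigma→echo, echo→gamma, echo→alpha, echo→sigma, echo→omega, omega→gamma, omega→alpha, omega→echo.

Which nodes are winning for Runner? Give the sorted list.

A0 = {gamma}
A1: add {alpha} — alpha (Runner) has alpha→gamma.
A2: add {sigma} — sigma (Runner) has sigma→alpha.
A3: add {bravo} — bravo (Runner) has bravo→sigma.
A4 = A3; e.g. lima (Keeper) can still go to echo. Fixed point.
Runner's winning region = {alpha, bravo, gamma, sigma}.

alpha, bravo, gamma, sigma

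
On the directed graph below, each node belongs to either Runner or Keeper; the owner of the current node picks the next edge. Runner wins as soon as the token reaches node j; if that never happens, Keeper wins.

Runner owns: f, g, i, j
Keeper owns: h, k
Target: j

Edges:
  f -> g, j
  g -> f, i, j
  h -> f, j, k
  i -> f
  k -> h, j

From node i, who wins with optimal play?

A0 = {j}
A1: add {f, g} — f (Runner) has f→j; g (Runner) has g→j.
A2: add {i} — i (Runner) has i→f.
A3 = A2; e.g. h (Keeper) can still go to k. Fixed point.
i ∈ A2, so Runner can force the target.

Runner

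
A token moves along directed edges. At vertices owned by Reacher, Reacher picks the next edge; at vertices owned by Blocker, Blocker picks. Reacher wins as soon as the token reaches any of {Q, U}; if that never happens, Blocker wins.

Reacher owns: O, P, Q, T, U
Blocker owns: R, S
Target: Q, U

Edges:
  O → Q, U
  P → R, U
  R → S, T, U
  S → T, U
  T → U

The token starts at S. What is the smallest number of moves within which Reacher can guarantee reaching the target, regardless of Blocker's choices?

2

A0 = {Q, U}
A1: add {O, P, T} — O (Reacher) has O→Q; P (Reacher) has P→U; T (Reacher) has T→U.
A2: add {S} — S (Blocker): all of {T, U} already in.
S enters the attractor at level 2, so Reacher can force the target in 2 moves from there.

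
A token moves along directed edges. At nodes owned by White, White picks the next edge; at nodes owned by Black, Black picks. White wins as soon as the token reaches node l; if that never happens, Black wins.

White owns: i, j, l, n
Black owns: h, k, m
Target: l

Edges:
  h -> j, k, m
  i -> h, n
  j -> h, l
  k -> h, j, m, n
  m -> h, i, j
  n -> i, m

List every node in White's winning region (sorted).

j, l

A0 = {l}
A1: add {j} — j (White) has j→l.
A2 = A1; e.g. h (Black) can still go to k. Fixed point.
White's winning region = {j, l}.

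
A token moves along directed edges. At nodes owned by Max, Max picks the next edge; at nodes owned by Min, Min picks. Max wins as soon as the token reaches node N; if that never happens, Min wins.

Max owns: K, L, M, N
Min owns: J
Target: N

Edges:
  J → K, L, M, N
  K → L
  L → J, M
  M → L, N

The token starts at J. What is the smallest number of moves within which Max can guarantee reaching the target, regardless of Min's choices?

A0 = {N}
A1: add {M} — M (Max) has M→N.
A2: add {L} — L (Max) has L→M.
A3: add {K} — K (Max) has K→L.
A4: add {J} — J (Min): all of {K, L, M, N} already in.
A4 = all vertices. Fixed point.
J enters the attractor at level 4, so Max can force the target in 4 moves from there.

4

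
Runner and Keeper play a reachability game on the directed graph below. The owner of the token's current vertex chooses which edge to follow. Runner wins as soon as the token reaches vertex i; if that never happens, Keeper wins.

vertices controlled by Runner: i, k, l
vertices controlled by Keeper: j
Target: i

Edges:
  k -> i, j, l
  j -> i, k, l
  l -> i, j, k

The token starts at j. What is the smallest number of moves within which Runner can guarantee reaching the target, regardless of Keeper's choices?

2

A0 = {i}
A1: add {k, l} — k (Runner) has k→i; l (Runner) has l→i.
A2: add {j} — j (Keeper): all of {i, k, l} already in.
A2 = all vertices. Fixed point.
j enters the attractor at level 2, so Runner can force the target in 2 moves from there.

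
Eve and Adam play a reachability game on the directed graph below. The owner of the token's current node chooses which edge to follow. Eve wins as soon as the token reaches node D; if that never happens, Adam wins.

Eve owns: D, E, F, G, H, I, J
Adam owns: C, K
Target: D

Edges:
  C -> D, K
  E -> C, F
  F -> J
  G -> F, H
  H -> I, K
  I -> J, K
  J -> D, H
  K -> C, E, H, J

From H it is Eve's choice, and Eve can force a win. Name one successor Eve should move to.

A0 = {D}
A1: add {J} — J (Eve) has J→D.
A2: add {F, I} — F (Eve) has F→J; I (Eve) has I→J.
A3: add {E, G, H} — E (Eve) has E→F; G (Eve) has G→F; H (Eve) has H→I.
A4 = A3; e.g. C (Adam) can still go to K. Fixed point.
From H, successor I is in the attractor (rank 2); the other successor K is not.

I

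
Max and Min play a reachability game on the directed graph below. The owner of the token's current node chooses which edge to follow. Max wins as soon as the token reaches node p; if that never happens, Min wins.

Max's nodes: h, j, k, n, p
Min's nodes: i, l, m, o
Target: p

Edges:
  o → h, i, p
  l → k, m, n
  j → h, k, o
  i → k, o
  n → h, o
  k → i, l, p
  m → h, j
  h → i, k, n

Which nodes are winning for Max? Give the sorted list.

h, j, k, l, m, n, p

A0 = {p}
A1: add {k} — k (Max) has k→p.
A2: add {h, j} — h (Max) has h→k; j (Max) has j→k.
A3: add {m, n} — m (Min): all of {h, j} already in; n (Max) has n→h.
A4: add {l} — l (Min): all of {k, m, n} already in.
A5 = A4; e.g. i (Min) can still go to o. Fixed point.
Max's winning region = {h, j, k, l, m, n, p}.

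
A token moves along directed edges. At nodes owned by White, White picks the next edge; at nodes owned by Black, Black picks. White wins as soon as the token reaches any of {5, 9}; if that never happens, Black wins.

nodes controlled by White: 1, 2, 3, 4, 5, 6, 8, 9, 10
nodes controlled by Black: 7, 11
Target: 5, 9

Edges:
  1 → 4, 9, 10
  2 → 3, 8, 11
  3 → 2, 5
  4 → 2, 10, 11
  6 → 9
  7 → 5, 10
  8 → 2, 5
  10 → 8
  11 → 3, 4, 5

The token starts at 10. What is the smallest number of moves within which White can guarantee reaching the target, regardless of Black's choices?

A0 = {5, 9}
A1: add {1, 3, 6, 8} — 1 (White) has 1→9; 3 (White) has 3→5; 6 (White) has 6→9; 8 (White) has 8→5.
A2: add {2, 10} — 2 (White) has 2→3; 10 (White) has 10→8.
10 enters the attractor at level 2, so White can force the target in 2 moves from there.

2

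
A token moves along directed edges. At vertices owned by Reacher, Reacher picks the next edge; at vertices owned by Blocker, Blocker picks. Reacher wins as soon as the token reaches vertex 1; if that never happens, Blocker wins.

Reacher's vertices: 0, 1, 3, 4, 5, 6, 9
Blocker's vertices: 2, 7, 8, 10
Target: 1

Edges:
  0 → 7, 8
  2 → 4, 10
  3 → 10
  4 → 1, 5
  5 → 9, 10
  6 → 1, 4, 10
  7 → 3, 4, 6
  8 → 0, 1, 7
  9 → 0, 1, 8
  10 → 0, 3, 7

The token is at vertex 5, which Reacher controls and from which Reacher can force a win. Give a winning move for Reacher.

A0 = {1}
A1: add {4, 6, 9} — 4 (Reacher) has 4→1; 6 (Reacher) has 6→1; 9 (Reacher) has 9→1.
A2: add {5} — 5 (Reacher) has 5→9.
A3 = A2; e.g. 0 (Reacher) has no edge into A2. Fixed point.
From 5, successor 9 is in the attractor (rank 1); the other successor 10 is not.

9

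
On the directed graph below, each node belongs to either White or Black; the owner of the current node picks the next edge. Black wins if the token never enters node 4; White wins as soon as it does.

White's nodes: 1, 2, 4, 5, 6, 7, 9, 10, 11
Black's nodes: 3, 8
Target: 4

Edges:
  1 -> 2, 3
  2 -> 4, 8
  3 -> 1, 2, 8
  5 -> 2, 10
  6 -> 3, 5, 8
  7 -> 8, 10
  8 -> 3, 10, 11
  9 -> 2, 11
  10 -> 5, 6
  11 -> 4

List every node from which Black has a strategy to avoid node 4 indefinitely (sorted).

3, 8

A0 = {4}
A1: add {2, 11} — 2 (White) has 2→4; 11 (White) has 11→4.
A2: add {1, 5, 9} — 1 (White) has 1→2; 5 (White) has 5→2; 9 (White) has 9→2.
A3: add {6, 10} — 6 (White) has 6→5; 10 (White) has 10→5.
A4: add {7} — 7 (White) has 7→10.
A5 = A4; e.g. 3 (Black) can still go to 8. Fixed point.
White's attractor = {1, 2, 4, 5, 6, 7, 9, 10, 11}; Black avoids the target exactly from the complement.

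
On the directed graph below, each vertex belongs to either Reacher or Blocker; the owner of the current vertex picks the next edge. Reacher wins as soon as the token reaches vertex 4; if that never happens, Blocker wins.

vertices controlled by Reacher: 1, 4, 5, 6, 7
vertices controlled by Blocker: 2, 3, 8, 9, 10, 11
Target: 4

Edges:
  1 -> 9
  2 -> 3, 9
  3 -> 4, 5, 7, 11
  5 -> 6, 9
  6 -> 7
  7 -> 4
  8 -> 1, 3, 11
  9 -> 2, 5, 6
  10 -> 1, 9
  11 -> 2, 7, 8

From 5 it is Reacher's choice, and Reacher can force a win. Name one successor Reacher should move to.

A0 = {4}
A1: add {7} — 7 (Reacher) has 7→4.
A2: add {6} — 6 (Reacher) has 6→7.
A3: add {5} — 5 (Reacher) has 5→6.
A4 = A3; e.g. 1 (Reacher) has no edge into A3. Fixed point.
From 5, successor 6 is in the attractor (rank 2); the other successor 9 is not.

6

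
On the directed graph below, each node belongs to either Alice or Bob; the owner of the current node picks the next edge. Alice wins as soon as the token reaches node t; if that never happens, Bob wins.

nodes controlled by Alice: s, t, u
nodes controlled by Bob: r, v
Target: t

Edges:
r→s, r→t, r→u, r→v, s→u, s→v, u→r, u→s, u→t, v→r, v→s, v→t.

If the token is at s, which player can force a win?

A0 = {t}
A1: add {u} — u (Alice) has u→t.
A2: add {s} — s (Alice) has s→u.
A3 = A2; e.g. r (Bob) can still go to v. Fixed point.
s ∈ A2, so Alice can force the target.

Alice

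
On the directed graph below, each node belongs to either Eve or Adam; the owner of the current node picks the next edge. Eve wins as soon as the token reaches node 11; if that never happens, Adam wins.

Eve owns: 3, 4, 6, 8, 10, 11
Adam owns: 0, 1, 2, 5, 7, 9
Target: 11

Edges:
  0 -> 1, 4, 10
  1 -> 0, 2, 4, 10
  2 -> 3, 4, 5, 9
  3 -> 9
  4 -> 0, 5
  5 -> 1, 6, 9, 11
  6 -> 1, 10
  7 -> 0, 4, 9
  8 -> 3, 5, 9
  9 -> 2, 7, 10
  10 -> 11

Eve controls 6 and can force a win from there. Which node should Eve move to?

A0 = {11}
A1: add {10} — 10 (Eve) has 10→11.
A2: add {6} — 6 (Eve) has 6→10.
A3 = A2; e.g. 0 (Adam) can still go to 1. Fixed point.
From 6, successor 10 is in the attractor (rank 1); the other successor 1 is not.

10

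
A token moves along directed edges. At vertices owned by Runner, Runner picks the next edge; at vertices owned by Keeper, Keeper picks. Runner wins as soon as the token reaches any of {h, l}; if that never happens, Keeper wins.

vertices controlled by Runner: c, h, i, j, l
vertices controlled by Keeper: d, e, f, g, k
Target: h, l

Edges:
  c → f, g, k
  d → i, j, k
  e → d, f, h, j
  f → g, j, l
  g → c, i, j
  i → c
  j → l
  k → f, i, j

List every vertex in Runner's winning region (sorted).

h, j, l

A0 = {h, l}
A1: add {j} — j (Runner) has j→l.
A2 = A1; e.g. c (Runner) has no edge into A1. Fixed point.
Runner's winning region = {h, j, l}.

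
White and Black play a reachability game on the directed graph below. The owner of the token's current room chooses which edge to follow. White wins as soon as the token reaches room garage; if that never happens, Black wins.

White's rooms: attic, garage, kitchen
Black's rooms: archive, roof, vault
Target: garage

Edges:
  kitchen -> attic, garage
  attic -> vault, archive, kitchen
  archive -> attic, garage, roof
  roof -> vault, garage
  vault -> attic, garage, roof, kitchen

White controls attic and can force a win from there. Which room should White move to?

kitchen

A0 = {garage}
A1: add {kitchen} — kitchen (White) has kitchen→garage.
A2: add {attic} — attic (White) has attic→kitchen.
A3 = A2; e.g. vault (Black) can still go to roof. Fixed point.
From attic, successor kitchen is in the attractor (rank 1); the other successors archive, vault are not.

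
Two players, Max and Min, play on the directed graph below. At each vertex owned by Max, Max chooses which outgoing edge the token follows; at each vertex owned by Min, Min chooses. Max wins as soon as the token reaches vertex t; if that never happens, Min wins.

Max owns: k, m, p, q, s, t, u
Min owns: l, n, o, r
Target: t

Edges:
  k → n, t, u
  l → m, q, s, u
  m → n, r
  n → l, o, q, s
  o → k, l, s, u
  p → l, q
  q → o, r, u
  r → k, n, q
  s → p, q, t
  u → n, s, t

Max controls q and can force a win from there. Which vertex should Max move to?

u

A0 = {t}
A1: add {k, s, u} — k (Max) has k→t; s (Max) has s→t; u (Max) has u→t.
A2: add {q} — q (Max) has q→u.
A3: add {p} — p (Max) has p→q.
A4 = A3; e.g. l (Min) can still go to m. Fixed point.
From q, successor u is in the attractor (rank 1); the other successors o, r are not.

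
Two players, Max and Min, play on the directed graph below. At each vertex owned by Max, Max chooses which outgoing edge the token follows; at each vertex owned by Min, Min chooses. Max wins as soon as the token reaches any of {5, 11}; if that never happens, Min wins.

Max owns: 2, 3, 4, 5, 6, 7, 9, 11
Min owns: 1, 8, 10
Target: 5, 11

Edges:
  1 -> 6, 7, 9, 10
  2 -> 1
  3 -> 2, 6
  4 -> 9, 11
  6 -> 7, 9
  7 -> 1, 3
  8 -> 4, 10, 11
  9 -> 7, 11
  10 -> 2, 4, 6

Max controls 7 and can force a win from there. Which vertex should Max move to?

3

A0 = {5, 11}
A1: add {4, 9} — 4 (Max) has 4→11; 9 (Max) has 9→11.
A2: add {6} — 6 (Max) has 6→9.
A3: add {3} — 3 (Max) has 3→6.
A4: add {7} — 7 (Max) has 7→3.
A5 = A4; e.g. 1 (Min) can still go to 10. Fixed point.
From 7, successor 3 is in the attractor (rank 3); the other successor 1 is not.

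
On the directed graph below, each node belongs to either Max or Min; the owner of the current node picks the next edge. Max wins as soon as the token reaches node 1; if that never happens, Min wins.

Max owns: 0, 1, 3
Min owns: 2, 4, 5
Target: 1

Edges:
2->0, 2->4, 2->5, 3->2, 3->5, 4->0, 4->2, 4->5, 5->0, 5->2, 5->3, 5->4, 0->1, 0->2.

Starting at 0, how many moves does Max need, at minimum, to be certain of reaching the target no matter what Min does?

1

A0 = {1}
A1: add {0} — 0 (Max) has 0→1.
A2 = A1; e.g. 2 (Min) can still go to 4. Fixed point.
0 enters the attractor at level 1, so Max can force the target in 1 move from there.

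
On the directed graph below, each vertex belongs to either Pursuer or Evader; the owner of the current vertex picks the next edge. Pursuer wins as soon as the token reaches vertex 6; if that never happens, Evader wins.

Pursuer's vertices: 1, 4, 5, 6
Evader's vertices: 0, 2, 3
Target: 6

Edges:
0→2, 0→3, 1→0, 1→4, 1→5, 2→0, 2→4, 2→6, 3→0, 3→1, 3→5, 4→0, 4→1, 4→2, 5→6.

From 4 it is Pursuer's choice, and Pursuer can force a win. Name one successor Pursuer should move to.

1

A0 = {6}
A1: add {5} — 5 (Pursuer) has 5→6.
A2: add {1} — 1 (Pursuer) has 1→5.
A3: add {4} — 4 (Pursuer) has 4→1.
A4 = A3; e.g. 0 (Evader) can still go to 2. Fixed point.
From 4, successor 1 is in the attractor (rank 2); the other successors 0, 2 are not.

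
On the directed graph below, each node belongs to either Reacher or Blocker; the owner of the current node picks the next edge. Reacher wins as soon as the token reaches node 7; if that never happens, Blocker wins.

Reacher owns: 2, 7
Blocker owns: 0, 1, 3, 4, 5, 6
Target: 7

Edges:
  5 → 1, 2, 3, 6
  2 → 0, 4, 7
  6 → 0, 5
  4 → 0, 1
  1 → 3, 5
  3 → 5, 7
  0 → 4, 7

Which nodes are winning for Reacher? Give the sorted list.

A0 = {7}
A1: add {2} — 2 (Reacher) has 2→7.
A2 = A1; e.g. 0 (Blocker) can still go to 4. Fixed point.
Reacher's winning region = {2, 7}.

2, 7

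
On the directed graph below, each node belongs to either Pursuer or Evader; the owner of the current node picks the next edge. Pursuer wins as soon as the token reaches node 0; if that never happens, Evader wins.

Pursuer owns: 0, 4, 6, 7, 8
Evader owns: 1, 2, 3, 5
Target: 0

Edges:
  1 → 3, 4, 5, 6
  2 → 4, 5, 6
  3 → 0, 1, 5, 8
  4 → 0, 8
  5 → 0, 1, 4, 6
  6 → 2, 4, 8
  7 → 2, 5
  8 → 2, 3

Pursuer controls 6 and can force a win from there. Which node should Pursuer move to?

A0 = {0}
A1: add {4} — 4 (Pursuer) has 4→0.
A2: add {6} — 6 (Pursuer) has 6→4.
A3 = A2; e.g. 1 (Evader) can still go to 3. Fixed point.
From 6, successor 4 is in the attractor (rank 1); the other successors 2, 8 are not.

4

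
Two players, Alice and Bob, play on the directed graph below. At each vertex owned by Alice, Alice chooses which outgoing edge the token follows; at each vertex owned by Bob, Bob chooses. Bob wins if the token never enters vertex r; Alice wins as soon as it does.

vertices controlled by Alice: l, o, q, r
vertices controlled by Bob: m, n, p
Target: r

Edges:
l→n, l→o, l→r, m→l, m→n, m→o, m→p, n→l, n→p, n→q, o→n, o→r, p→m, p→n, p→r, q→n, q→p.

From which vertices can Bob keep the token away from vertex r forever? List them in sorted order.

A0 = {r}
A1: add {l, o} — l (Alice) has l→r; o (Alice) has o→r.
A2 = A1; e.g. m (Bob) can still go to n. Fixed point.
Alice's attractor = {l, o, r}; Bob avoids the target exactly from the complement.

m, n, p, q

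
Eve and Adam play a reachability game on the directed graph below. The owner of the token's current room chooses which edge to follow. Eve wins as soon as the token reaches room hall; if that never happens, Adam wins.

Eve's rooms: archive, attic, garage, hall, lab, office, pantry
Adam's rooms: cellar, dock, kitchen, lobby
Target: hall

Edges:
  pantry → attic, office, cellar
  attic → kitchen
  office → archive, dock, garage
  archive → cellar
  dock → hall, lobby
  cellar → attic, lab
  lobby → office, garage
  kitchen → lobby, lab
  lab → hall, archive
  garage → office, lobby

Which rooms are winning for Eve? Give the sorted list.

A0 = {hall}
A1: add {lab} — lab (Eve) has lab→hall.
A2 = A1; e.g. pantry (Eve) has no edge into A1. Fixed point.
Eve's winning region = {hall, lab}.

hall, lab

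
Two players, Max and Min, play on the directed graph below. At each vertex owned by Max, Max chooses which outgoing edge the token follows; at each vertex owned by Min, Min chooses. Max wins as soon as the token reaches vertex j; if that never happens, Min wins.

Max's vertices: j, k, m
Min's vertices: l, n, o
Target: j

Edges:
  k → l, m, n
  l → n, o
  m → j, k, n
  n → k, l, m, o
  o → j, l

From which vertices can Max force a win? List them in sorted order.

A0 = {j}
A1: add {m} — m (Max) has m→j.
A2: add {k} — k (Max) has k→m.
A3 = A2; e.g. l (Min) can still go to n. Fixed point.
Max's winning region = {j, k, m}.

j, k, m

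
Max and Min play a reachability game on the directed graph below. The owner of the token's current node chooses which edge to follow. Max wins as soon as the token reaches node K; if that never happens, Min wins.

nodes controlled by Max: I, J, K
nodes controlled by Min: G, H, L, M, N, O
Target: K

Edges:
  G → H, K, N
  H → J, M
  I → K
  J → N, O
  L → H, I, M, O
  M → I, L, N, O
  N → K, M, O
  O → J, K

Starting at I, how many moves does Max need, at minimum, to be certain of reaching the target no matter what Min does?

A0 = {K}
A1: add {I} — I (Max) has I→K.
A2 = A1; e.g. G (Min) can still go to H. Fixed point.
I enters the attractor at level 1, so Max can force the target in 1 move from there.

1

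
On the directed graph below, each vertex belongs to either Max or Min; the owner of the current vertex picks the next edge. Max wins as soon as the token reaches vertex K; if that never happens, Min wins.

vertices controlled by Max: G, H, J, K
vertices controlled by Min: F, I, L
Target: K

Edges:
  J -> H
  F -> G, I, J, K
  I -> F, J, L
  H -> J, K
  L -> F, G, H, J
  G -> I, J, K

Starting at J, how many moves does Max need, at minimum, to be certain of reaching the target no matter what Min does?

2

A0 = {K}
A1: add {G, H} — G (Max) has G→K; H (Max) has H→K.
A2: add {J} — J (Max) has J→H.
A3 = A2; e.g. F (Min) can still go to I. Fixed point.
J enters the attractor at level 2, so Max can force the target in 2 moves from there.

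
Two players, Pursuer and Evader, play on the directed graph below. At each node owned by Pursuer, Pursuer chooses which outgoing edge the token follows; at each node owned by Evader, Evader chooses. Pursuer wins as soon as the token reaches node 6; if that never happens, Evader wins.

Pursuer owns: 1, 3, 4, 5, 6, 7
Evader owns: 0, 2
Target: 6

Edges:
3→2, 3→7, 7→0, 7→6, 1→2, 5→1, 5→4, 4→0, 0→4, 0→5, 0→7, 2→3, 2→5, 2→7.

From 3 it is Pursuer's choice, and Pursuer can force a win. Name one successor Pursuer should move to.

A0 = {6}
A1: add {7} — 7 (Pursuer) has 7→6.
A2: add {3} — 3 (Pursuer) has 3→7.
A3 = A2; e.g. 0 (Evader) can still go to 4. Fixed point.
From 3, successor 7 is in the attractor (rank 1); the other successor 2 is not.

7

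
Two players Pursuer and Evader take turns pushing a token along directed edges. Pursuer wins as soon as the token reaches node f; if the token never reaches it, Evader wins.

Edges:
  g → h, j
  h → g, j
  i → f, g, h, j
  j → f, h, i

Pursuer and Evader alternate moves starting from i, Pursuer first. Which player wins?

Pursuer

Track states (vertex, player-to-move).
A0 = {(f,Pursuer), (f,Evader)}
A1: add {(i,Pursuer), (j,Pursuer)}.
(i,Pursuer) ∈ A1 ⇒ Pursuer forces the target.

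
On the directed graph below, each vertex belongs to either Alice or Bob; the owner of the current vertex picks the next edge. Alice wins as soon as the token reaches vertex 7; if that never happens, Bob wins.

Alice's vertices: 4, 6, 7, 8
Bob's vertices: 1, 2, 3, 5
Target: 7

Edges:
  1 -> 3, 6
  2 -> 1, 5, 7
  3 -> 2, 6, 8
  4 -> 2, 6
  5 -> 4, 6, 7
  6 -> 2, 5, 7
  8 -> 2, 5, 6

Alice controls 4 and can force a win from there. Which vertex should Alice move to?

A0 = {7}
A1: add {6} — 6 (Alice) has 6→7.
A2: add {4, 8} — 4 (Alice) has 4→6; 8 (Alice) has 8→6.
A3: add {5} — 5 (Bob): all of {4, 6, 7} already in.
A4 = A3; e.g. 1 (Bob) can still go to 3. Fixed point.
From 4, successor 6 is in the attractor (rank 1); the other successor 2 is not.

6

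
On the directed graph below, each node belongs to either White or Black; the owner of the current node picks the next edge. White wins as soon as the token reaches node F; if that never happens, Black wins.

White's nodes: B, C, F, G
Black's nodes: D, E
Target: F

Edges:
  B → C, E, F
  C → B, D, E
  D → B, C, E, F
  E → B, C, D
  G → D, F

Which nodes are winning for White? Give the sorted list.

A0 = {F}
A1: add {B, G} — B (White) has B→F; G (White) has G→F.
A2: add {C} — C (White) has C→B.
A3 = A2; e.g. D (Black) can still go to E. Fixed point.
White's winning region = {B, C, F, G}.

B, C, F, G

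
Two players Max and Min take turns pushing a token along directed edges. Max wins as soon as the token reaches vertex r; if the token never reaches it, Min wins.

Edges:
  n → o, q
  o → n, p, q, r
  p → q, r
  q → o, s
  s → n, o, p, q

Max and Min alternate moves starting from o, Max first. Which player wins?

Track states (vertex, player-to-move).
A0 = {(r,Max), (r,Min)}
A1: add {(o,Max), (p,Max)}.
(o,Max) ∈ A1 ⇒ Max forces the target.

Max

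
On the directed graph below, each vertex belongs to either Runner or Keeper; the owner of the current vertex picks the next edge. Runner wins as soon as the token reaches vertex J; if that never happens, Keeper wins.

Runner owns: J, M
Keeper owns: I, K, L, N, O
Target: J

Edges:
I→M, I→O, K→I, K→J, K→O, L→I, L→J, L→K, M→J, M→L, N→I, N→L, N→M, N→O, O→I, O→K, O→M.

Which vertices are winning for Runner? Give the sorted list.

J, M

A0 = {J}
A1: add {M} — M (Runner) has M→J.
A2 = A1; e.g. I (Keeper) can still go to O. Fixed point.
Runner's winning region = {J, M}.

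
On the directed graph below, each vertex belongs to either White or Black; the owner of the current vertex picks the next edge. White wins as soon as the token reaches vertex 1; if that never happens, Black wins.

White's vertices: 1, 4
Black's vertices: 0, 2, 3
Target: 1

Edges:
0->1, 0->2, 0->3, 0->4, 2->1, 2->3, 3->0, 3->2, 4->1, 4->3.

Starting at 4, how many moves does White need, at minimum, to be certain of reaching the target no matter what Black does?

1

A0 = {1}
A1: add {4} — 4 (White) has 4→1.
A2 = A1; e.g. 0 (Black) can still go to 2. Fixed point.
4 enters the attractor at level 1, so White can force the target in 1 move from there.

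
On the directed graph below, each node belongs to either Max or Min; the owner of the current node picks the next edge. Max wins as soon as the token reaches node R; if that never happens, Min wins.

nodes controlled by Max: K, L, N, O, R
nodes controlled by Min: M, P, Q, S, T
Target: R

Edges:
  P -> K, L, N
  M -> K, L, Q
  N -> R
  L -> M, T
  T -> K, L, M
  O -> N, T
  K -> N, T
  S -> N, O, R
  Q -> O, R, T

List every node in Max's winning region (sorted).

K, N, O, R, S

A0 = {R}
A1: add {N} — N (Max) has N→R.
A2: add {K, O} — K (Max) has K→N; O (Max) has O→N.
A3: add {S} — S (Min): all of {N, O, R} already in.
A4 = A3; e.g. L (Max) has no edge into A3. Fixed point.
Max's winning region = {K, N, O, R, S}.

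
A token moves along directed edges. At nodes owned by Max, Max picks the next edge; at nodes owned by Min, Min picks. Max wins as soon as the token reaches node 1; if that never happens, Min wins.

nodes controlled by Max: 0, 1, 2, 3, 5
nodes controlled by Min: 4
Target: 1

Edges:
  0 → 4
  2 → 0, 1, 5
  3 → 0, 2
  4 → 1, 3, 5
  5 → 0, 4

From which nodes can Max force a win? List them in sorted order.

A0 = {1}
A1: add {2} — 2 (Max) has 2→1.
A2: add {3} — 3 (Max) has 3→2.
A3 = A2; e.g. 0 (Max) has no edge into A2. Fixed point.
Max's winning region = {1, 2, 3}.

1, 2, 3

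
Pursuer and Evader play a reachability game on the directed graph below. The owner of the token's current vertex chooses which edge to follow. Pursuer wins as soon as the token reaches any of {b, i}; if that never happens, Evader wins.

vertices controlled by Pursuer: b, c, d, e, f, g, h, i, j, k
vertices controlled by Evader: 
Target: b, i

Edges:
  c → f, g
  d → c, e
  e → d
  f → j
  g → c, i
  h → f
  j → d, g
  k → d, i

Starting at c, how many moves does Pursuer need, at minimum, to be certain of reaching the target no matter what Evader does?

2

A0 = {b, i}
A1: add {g, k} — g (Pursuer) has g→i; k (Pursuer) has k→i.
A2: add {c, j} — c (Pursuer) has c→g; j (Pursuer) has j→g.
c enters the attractor at level 2, so Pursuer can force the target in 2 moves from there.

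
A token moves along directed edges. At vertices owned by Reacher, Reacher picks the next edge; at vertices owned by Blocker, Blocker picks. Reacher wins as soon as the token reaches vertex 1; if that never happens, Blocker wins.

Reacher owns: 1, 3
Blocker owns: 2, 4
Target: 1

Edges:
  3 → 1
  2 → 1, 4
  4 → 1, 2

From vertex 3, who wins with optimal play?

Reacher

A0 = {1}
A1: add {3} — 3 (Reacher) has 3→1.
A2 = A1; e.g. 2 (Blocker) can still go to 4. Fixed point.
3 ∈ A1, so Reacher can force the target.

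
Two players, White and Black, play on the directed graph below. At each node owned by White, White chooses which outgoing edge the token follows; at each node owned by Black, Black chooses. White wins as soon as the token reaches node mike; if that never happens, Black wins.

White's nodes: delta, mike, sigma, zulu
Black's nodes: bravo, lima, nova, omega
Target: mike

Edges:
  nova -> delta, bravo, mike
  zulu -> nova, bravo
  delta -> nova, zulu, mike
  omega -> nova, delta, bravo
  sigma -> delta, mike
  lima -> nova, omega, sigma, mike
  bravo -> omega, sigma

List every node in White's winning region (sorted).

delta, mike, sigma

A0 = {mike}
A1: add {delta, sigma} — delta (White) has delta→mike; sigma (White) has sigma→mike.
A2 = A1; e.g. nova (Black) can still go to bravo. Fixed point.
White's winning region = {delta, mike, sigma}.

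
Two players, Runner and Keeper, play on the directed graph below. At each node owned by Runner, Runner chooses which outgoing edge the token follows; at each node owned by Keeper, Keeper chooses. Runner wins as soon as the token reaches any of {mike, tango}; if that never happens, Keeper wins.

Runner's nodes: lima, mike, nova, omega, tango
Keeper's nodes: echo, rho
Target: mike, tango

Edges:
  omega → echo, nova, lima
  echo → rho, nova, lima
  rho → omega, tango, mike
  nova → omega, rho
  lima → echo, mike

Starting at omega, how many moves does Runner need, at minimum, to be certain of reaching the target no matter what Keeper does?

A0 = {mike, tango}
A1: add {lima} — lima (Runner) has lima→mike.
A2: add {omega} — omega (Runner) has omega→lima.
omega enters the attractor at level 2, so Runner can force the target in 2 moves from there.

2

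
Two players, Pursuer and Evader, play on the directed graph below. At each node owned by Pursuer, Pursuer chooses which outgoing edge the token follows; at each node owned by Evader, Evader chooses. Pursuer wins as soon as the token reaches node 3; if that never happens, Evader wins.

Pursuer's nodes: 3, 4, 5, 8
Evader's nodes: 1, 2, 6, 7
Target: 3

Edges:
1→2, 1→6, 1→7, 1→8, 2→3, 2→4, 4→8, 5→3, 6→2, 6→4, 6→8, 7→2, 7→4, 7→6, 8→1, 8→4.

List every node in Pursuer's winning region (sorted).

A0 = {3}
A1: add {5} — 5 (Pursuer) has 5→3.
A2 = A1; e.g. 1 (Evader) can still go to 2. Fixed point.
Pursuer's winning region = {3, 5}.

3, 5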